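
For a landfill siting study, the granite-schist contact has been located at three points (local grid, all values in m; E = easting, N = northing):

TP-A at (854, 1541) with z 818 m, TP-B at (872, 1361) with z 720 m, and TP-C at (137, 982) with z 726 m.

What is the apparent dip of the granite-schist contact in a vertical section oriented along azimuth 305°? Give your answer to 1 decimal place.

27.5°

Two edge vectors: TP-A→TP-B = (18, -180, -98), TP-A→TP-C = (-717, -559, -92).
Normal n = (TP-A→TP-B) × (TP-A→TP-C) = (-38222, 71922, -139122).
So ∂z/∂E = −n_x/n_z = −0.27474 and ∂z/∂N = −n_y/n_z = 0.51697.
Unit vector along 305° is (sin 305°, cos 305°) = (-0.8192, 0.5736).
Slope in that direction = a·(-0.8192) + b·(0.5736) = 0.52157.
Apparent dip = arctan|0.52157| = 27.5° (true dip is 30.3°, so apparent ≤ true as expected).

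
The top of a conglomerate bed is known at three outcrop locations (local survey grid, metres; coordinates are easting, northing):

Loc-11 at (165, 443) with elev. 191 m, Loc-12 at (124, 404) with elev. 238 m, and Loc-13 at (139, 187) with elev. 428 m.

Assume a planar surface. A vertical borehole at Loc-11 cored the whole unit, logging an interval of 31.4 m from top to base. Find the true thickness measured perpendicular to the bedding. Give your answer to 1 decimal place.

22.8 m

Let the plane be z = a·easting + b·northing + c.
Loc-12−Loc-11: −41a − 39b = 47;  Loc-13−Loc-11: −26a − 256b = 237.
Solving gives a = −0.29414, b = −0.89591.
|∇z| = √(a²+b²) = 0.94296, so dip δ = arctan(0.94296) = 43.32°.
True thickness = vertical thickness × cos δ = 31.4 × cos 43.32° = 22.8 m.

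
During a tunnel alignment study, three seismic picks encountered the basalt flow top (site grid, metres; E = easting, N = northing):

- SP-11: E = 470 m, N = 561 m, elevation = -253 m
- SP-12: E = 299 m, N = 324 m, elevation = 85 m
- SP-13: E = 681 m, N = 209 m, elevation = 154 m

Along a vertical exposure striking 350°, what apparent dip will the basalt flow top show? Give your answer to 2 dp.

Two edge vectors: SP-11→SP-12 = (-171, -237, 338), SP-11→SP-13 = (211, -352, 407).
Normal n = (SP-11→SP-12) × (SP-11→SP-13) = (22517, 140915, 110199).
So ∂z/∂E = −n_x/n_z = −0.20433 and ∂z/∂N = −n_y/n_z = −1.27873.
Unit vector along 350° is (sin 350°, cos 350°) = (-0.1736, 0.9848).
Slope in that direction = a·(-0.1736) + b·(0.9848) = −1.22382.
Apparent dip = arctan|1.22382| = 50.75° (true dip is 52.3°, so apparent ≤ true as expected).

50.75°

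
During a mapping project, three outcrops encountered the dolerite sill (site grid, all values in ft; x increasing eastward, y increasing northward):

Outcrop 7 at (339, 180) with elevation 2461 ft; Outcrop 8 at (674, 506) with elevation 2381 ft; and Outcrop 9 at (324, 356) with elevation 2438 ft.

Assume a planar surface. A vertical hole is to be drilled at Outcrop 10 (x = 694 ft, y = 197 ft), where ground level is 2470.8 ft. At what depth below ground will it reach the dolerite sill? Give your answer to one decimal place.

48.8 ft

Two edge vectors: Outcrop 7→Outcrop 8 = (335, 326, -80), Outcrop 7→Outcrop 9 = (-15, 176, -23).
Normal n = (Outcrop 7→Outcrop 8) × (Outcrop 7→Outcrop 9) = (6582, 8905, 63850).
So ∂z/∂x = −n_x/n_z = −0.10309 and ∂z/∂y = −n_y/n_z = −0.13947.
Intercept c from Outcrop 7: 2461 + 34.95 + 25.10 = 2521.05.
At (694, 197): z_contact = −71.54 − 27.48 + 2521.05 = 2422.03 ft.
Depth below ground = 2470.8 − 2422.03 = 48.8 ft.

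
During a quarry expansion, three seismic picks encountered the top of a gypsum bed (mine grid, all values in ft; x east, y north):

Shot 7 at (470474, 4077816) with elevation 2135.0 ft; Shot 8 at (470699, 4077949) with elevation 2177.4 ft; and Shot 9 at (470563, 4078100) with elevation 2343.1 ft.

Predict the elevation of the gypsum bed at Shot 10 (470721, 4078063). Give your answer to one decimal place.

Let the plane be z = a·x + b·y + c.
Shot 8−Shot 7: 225a + 133b = 42.4;  Shot 9−Shot 7: 89a + 284b = 208.1.
Solving gives a = −0.300322686, b = 0.826861687.
Then c = 2135 − a·470474 − b·4077816 = −3228360.80.
At (470721, 4078063): z = −141368.2 + 3371994.1 − 3228360.80 = 2265.1 ft.

2265.1 ft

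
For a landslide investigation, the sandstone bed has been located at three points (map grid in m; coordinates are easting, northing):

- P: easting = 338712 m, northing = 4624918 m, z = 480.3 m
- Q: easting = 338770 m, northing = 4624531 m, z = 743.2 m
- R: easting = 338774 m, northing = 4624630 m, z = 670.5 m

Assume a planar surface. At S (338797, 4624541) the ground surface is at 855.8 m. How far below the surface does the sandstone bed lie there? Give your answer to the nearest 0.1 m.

127.6 m

Two edge vectors: P→Q = (58, -387, 262.9), P→R = (62, -288, 190.2).
Normal n = (P→Q) × (P→R) = (2107.8, 5268.2, 7290).
So ∂z/∂easting = −n_x/n_z = −0.289135802 and ∂z/∂northing = −n_y/n_z = −0.722661180.
Intercept c from P: 480.3 + 97933.77 + 3342248.70 = 3440662.76.
At (338797, 4624541): z_contact = −97958.34 − 3341976.25 + 3440662.76 = 728.17 m.
Depth below ground = 855.8 − 728.17 = 127.6 m.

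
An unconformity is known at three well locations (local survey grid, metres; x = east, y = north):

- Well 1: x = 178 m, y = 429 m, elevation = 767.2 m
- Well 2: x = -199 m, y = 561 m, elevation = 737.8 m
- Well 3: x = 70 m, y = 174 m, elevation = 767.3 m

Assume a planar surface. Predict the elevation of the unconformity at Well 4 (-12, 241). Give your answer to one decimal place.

759.8 m

Two edge vectors: Well 1→Well 2 = (-377, 132, -29.4), Well 1→Well 3 = (-108, -255, 0.1).
Normal n = (Well 1→Well 2) × (Well 1→Well 3) = (-7483.8, 3212.9, 110391).
So ∂z/∂x = −n_x/n_z = 0.06779 and ∂z/∂y = −n_y/n_z = −0.02910.
Intercept c from Well 1: 767.2 − 12.07 + 12.49 = 767.62.
At (-12, 241): z = −0.8 − 7.0 + 767.62 = 759.8 m.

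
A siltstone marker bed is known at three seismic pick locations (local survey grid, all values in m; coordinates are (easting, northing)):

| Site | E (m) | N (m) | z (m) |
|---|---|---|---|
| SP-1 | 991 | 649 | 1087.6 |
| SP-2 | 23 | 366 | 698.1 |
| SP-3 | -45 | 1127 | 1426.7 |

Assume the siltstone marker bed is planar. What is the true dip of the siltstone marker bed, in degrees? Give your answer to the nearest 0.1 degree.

44.3°

Let the plane be z = a·E + b·N + c.
SP-2−SP-1: −968a − 283b = −389.5;  SP-3−SP-1: −1036a + 478b = 339.1.
Solving gives a = 0.11935, b = 0.96809.
Gradient magnitude |∇z| = √(a² + b²) = √(0.01424 + 0.93720) = 0.97542.
True dip = arctan(0.97542) = 44.3°, dipping toward S (azimuth ≈ 187°).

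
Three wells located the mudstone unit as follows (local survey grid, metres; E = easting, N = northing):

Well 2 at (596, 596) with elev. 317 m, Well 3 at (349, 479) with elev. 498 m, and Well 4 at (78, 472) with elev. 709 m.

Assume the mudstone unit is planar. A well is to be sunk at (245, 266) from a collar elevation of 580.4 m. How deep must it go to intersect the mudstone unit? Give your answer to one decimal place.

22.9 m

Let the plane be z = a·E + b·N + c.
Well 3−Well 2: −247a − 117b = 181;  Well 4−Well 2: −518a − 124b = 392.
Solving gives a = −0.78124, b = 0.10228.
Then c = 317 − a·596 − b·596 = 721.66.
At (245, 266): z_contact = −191.40 + 27.21 + 721.66 = 557.46 m.
Depth below ground = 580.4 − 557.46 = 22.9 m.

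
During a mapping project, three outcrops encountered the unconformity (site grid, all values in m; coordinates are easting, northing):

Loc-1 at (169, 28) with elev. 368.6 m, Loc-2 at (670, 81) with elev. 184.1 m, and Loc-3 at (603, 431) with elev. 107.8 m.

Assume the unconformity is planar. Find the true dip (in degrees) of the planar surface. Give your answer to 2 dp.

23.80°

Two edge vectors: Loc-1→Loc-2 = (501, 53, -184.5), Loc-1→Loc-3 = (434, 403, -260.8).
Normal n = (Loc-1→Loc-2) × (Loc-1→Loc-3) = (60531.1, 50587.8, 178901).
So ∂z/∂easting = −n_x/n_z = −0.33835 and ∂z/∂northing = −n_y/n_z = −0.28277.
Gradient magnitude |∇z| = √(a² + b²) = √(0.11448 + 0.07996) = 0.44095.
True dip = arctan(0.44095) = 23.80°, dipping toward NE (azimuth ≈ 050°).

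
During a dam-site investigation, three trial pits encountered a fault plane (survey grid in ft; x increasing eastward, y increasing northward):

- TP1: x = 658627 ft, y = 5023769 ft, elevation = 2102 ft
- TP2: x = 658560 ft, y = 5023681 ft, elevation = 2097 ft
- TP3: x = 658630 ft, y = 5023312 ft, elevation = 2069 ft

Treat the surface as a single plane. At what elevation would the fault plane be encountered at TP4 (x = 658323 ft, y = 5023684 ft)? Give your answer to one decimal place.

Let the plane be z = a·x + b·y + c.
TP2−TP1: −67a − 88b = −5;  TP3−TP1: 3a − 457b = −33.
Solving gives a = −0.020043390, b = 0.072078490.
Then c = 2102 − a·658627 − b·5023769 = −346802.57.
At (658323, 5023684): z = −13195.0 + 362099.6 − 346802.57 = 2102.0 ft.

2102.0 ft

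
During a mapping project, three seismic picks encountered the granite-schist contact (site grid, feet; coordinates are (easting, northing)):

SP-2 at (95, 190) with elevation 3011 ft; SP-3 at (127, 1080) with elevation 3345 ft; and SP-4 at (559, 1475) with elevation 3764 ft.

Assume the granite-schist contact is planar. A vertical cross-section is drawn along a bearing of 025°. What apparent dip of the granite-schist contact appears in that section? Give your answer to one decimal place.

30.7°

Let the plane be z = a·E + b·N + c.
SP-3−SP-2: 32a + 890b = 334;  SP-4−SP-2: 464a + 1285b = 753.
Solving gives a = 0.64807, b = 0.35198.
Unit vector along 025° is (sin 25°, cos 25°) = (0.4226, 0.9063).
Slope in that direction = a·(0.4226) + b·(0.9063) = 0.59289.
Apparent dip = arctan|0.59289| = 30.7° (true dip is 36.4°, so apparent ≤ true as expected).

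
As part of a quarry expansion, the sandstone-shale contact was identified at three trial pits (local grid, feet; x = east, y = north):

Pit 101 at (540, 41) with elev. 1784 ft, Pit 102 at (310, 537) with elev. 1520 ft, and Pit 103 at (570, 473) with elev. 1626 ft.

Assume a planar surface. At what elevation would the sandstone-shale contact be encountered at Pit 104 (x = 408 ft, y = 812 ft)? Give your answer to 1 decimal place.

Let the plane be z = a·x + b·y + c.
Pit 102−Pit 101: −230a + 496b = −264;  Pit 103−Pit 101: 30a + 432b = −158.
Solving gives a = 0.31232, b = −0.38743.
Then c = 1784 − a·540 − b·41 = 1631.23.
At (408, 812): z = 127.4 − 314.6 + 1631.23 = 1444.1 ft.

1444.1 ft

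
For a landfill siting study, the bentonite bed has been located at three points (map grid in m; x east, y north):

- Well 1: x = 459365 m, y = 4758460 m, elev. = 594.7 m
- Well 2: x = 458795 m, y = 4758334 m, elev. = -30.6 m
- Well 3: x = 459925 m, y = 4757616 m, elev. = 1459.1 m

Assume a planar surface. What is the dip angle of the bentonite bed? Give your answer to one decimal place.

Two edge vectors: Well 1→Well 2 = (-570, -126, -625.3), Well 1→Well 3 = (560, -844, 864.4).
Normal n = (Well 1→Well 2) × (Well 1→Well 3) = (-636667.6, 142540, 551640).
So ∂z/∂x = −n_x/n_z = 1.15414 and ∂z/∂y = −n_y/n_z = −0.25839.
Gradient magnitude |∇z| = √(a² + b²) = √(1.33203 + 0.06677) = 1.18271.
True dip = arctan(1.18271) = 49.8°, dipping toward WNW (azimuth ≈ 283°).

49.8°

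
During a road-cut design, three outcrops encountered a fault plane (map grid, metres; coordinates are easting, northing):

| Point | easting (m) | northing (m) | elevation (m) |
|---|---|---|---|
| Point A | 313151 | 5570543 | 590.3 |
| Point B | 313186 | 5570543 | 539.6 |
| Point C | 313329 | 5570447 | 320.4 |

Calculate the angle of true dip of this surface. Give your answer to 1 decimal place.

Let the plane be z = a·easting + b·northing + c.
Point B−Point A: 35a + 0b = −50.7;  Point C−Point A: 178a − 96b = −269.9.
Solving gives a = −1.44857, b = 0.12557.
Gradient magnitude |∇z| = √(a² + b²) = √(2.09836 + 0.01577) = 1.45400.
True dip = arctan(1.45400) = 55.5°, dipping toward E (azimuth ≈ 095°).

55.5°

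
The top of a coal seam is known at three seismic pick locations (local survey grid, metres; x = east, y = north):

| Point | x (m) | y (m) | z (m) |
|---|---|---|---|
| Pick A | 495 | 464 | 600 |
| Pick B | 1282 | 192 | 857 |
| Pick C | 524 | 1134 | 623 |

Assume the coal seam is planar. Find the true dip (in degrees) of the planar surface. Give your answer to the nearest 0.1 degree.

Two edge vectors: Pick A→Pick B = (787, -272, 257), Pick A→Pick C = (29, 670, 23).
Normal n = (Pick A→Pick B) × (Pick A→Pick C) = (-178446, -10648, 535178).
So ∂z/∂x = −n_x/n_z = 0.33343 and ∂z/∂y = −n_y/n_z = 0.01990.
Gradient magnitude |∇z| = √(a² + b²) = √(0.11118 + 0.00040) = 0.33403.
True dip = arctan(0.33403) = 18.5°, dipping toward W (azimuth ≈ 267°).

18.5°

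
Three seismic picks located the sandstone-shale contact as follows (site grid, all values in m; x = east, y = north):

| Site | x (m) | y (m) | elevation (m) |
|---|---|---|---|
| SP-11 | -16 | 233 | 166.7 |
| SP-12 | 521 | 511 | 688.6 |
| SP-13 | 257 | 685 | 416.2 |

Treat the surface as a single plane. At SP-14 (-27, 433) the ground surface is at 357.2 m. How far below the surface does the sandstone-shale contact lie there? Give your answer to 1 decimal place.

Let the plane be z = a·x + b·y + c.
SP-12−SP-11: 537a + 278b = 521.9;  SP-13−SP-11: 273a + 452b = 249.5.
Solving gives a = 0.99825, b = −0.05093.
Then c = 166.7 − a·-16 − b·233 = 194.54.
At (-27, 433): z_contact = −26.95 − 22.05 + 194.54 = 145.53 m.
Depth below ground = 357.2 − 145.53 = 211.7 m.

211.7 m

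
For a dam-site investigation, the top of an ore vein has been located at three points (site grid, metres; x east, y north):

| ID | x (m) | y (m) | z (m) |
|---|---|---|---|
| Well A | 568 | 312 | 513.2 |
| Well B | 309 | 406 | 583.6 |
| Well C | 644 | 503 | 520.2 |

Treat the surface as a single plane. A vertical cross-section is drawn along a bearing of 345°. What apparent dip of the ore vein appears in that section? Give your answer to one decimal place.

Two edge vectors: Well A→Well B = (-259, 94, 70.4), Well A→Well C = (76, 191, 7).
Normal n = (Well A→Well B) × (Well A→Well C) = (-12788.4, 7163.4, -56613).
So ∂z/∂x = −n_x/n_z = −0.22589 and ∂z/∂y = −n_y/n_z = 0.12653.
Unit vector along 345° is (sin 345°, cos 345°) = (-0.2588, 0.9659).
Slope in that direction = a·(-0.2588) + b·(0.9659) = 0.18069.
Apparent dip = arctan|0.18069| = 10.2° (true dip is 14.5°, so apparent ≤ true as expected).

10.2°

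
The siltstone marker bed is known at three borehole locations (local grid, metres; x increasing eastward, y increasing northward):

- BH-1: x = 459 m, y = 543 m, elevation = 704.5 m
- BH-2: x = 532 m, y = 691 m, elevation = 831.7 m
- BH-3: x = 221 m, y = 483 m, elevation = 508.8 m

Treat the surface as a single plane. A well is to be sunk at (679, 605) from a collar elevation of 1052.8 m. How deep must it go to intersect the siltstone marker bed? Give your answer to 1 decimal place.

Let the plane be z = a·x + b·y + c.
BH-2−BH-1: 73a + 148b = 127.2;  BH-3−BH-1: −238a − 60b = −195.7.
Solving gives a = 0.69160, b = 0.51833.
Then c = 704.5 − a·459 − b·543 = 105.60.
At (679, 605): z_contact = 469.59 + 313.59 + 105.60 = 888.79 m.
Depth below ground = 1052.8 − 888.79 = 164.0 m.

164.0 m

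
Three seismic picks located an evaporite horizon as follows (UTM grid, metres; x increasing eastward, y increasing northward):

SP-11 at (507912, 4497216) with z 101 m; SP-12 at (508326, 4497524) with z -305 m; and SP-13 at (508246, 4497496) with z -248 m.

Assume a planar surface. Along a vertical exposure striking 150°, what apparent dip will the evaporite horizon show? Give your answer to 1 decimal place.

Let the plane be z = a·x + b·y + c.
SP-12−SP-11: 414a + 308b = −406;  SP-13−SP-11: 334a + 280b = −349.
Solving gives a = −0.47425, b = −0.68072.
Unit vector along 150° is (sin 150°, cos 150°) = (0.5000, -0.8660).
Slope in that direction = a·(0.5000) + b·(-0.8660) = 0.35239.
Apparent dip = arctan|0.35239| = 19.4° (true dip is 39.7°, so apparent ≤ true as expected).

19.4°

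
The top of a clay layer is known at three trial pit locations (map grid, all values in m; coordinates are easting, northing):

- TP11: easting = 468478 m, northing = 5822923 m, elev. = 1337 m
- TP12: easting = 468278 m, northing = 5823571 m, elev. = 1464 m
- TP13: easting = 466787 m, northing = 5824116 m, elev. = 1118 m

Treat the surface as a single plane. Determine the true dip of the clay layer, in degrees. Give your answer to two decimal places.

Two edge vectors: TP11→TP12 = (-200, 648, 127), TP11→TP13 = (-1691, 1193, -219).
Normal n = (TP11→TP12) × (TP11→TP13) = (-293423, -258557, 857168).
So ∂z/∂easting = −n_x/n_z = 0.34232 and ∂z/∂northing = −n_y/n_z = 0.30164.
Gradient magnitude |∇z| = √(a² + b²) = √(0.11718 + 0.09099) = 0.45625.
True dip = arctan(0.45625) = 24.53°, dipping toward SW (azimuth ≈ 229°).

24.53°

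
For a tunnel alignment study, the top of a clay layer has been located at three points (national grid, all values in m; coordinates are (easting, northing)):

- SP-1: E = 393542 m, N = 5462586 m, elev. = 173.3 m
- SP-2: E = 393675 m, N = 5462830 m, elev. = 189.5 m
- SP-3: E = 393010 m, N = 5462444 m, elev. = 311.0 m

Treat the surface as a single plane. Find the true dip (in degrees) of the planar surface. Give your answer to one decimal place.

22.0°

Two edge vectors: SP-1→SP-2 = (133, 244, 16.2), SP-1→SP-3 = (-532, -142, 137.7).
Normal n = (SP-1→SP-2) × (SP-1→SP-3) = (35899.2, -26932.5, 110922).
So ∂z/∂E = −n_x/n_z = −0.32364 and ∂z/∂N = −n_y/n_z = 0.24281.
Gradient magnitude |∇z| = √(a² + b²) = √(0.10475 + 0.05895) = 0.40460.
True dip = arctan(0.40460) = 22.0°, dipping toward SE (azimuth ≈ 127°).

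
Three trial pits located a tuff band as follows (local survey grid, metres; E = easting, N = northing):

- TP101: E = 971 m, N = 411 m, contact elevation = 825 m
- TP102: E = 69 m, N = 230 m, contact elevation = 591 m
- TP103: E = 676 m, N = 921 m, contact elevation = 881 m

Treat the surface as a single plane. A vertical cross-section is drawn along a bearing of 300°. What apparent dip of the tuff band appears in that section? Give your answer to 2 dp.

Two edge vectors: TP101→TP102 = (-902, -181, -234), TP101→TP103 = (-295, 510, 56).
Normal n = (TP101→TP102) × (TP101→TP103) = (109204, 119542, -513415).
So ∂z/∂E = −n_x/n_z = 0.21270 and ∂z/∂N = −n_y/n_z = 0.23284.
Unit vector along 300° is (sin 300°, cos 300°) = (-0.8660, 0.5000).
Slope in that direction = a·(-0.8660) + b·(0.5000) = −0.06779.
Apparent dip = arctan|0.06779| = 3.88° (true dip is 17.5°, so apparent ≤ true as expected).

3.88°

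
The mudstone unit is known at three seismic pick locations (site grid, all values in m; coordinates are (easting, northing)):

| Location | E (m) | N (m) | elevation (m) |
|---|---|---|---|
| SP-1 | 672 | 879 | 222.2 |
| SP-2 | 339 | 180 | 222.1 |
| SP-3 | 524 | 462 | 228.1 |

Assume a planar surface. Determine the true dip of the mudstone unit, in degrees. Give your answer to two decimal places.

7.42°

Let the plane be z = a·E + b·N + c.
SP-2−SP-1: −333a − 699b = −0.1;  SP-3−SP-1: −148a − 417b = 5.9.
Solving gives a = 0.11765, b = −0.05590.
Gradient magnitude |∇z| = √(a² + b²) = √(0.01384 + 0.00313) = 0.13025.
True dip = arctan(0.13025) = 7.42°, dipping toward WNW (azimuth ≈ 295°).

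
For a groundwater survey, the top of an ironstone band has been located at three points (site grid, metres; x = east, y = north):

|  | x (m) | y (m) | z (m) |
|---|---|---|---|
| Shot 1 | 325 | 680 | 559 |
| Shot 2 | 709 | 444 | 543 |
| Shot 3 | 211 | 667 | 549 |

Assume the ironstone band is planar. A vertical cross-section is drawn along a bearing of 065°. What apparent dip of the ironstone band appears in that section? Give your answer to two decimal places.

Two edge vectors: Shot 1→Shot 2 = (384, -236, -16), Shot 1→Shot 3 = (-114, -13, -10).
Normal n = (Shot 1→Shot 2) × (Shot 1→Shot 3) = (2152, 5664, -31896).
So ∂z/∂x = −n_x/n_z = 0.06747 and ∂z/∂y = −n_y/n_z = 0.17758.
Unit vector along 065° is (sin 65°, cos 65°) = (0.9063, 0.4226).
Slope in that direction = a·(0.9063) + b·(0.4226) = 0.13620.
Apparent dip = arctan|0.13620| = 7.76° (true dip is 10.8°, so apparent ≤ true as expected).

7.76°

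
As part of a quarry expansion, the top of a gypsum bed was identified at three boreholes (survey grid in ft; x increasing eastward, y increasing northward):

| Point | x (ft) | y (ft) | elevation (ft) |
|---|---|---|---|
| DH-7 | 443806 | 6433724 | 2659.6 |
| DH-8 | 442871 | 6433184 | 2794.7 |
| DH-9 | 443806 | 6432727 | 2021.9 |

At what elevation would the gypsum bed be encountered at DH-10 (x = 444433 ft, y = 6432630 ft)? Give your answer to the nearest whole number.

1638 ft

Let the plane be z = a·x + b·y + c.
DH-8−DH-7: −935a − 540b = 135.1;  DH-9−DH-7: 0a − 997b = −637.7.
Solving gives a = −0.51389752, b = 0.63961886.
Then c = 2659.6 − a·443806 − b·6433724 = −3884400.78.
At (444433, 6432630): z = −228393.0 + 4114431.4 − 3884400.78 = 1637.6 ft.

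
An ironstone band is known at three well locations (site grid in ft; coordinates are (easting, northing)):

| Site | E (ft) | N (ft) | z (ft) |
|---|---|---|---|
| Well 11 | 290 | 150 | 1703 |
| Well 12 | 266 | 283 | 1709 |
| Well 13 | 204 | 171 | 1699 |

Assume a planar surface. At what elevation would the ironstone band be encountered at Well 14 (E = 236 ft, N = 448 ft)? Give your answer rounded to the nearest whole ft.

1716 ft

Two edge vectors: Well 11→Well 12 = (-24, 133, 6), Well 11→Well 13 = (-86, 21, -4).
Normal n = (Well 11→Well 12) × (Well 11→Well 13) = (-658, -612, 10934).
So ∂z/∂E = −n_x/n_z = 0.06018 and ∂z/∂N = −n_y/n_z = 0.05597.
Intercept c from Well 11: 1703 − 17.45 − 8.40 = 1677.15.
At (236, 448): z = 14.2 + 25.1 + 1677.15 = 1716.4 ft.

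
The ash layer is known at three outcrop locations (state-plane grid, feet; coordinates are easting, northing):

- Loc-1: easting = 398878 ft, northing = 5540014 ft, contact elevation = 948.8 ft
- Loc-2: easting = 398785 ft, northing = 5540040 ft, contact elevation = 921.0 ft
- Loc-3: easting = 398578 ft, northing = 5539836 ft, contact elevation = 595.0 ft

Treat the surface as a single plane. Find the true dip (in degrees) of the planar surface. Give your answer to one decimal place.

49.3°

Let the plane be z = a·easting + b·northing + c.
Loc-2−Loc-1: −93a + 26b = −27.8;  Loc-3−Loc-1: −300a − 178b = −353.8.
Solving gives a = 0.58090, b = 1.00860.
Gradient magnitude |∇z| = √(a² + b²) = √(0.33744 + 1.01727) = 1.16392.
True dip = arctan(1.16392) = 49.3°, dipping toward SSW (azimuth ≈ 210°).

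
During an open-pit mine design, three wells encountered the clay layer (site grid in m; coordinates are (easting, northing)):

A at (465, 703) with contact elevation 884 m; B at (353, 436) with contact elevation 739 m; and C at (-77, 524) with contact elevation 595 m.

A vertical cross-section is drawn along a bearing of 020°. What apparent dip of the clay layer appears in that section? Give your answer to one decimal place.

Let the plane be z = a·E + b·N + c.
B−A: −112a − 267b = −145;  C−A: −542a − 179b = −289.
Solving gives a = 0.41076, b = 0.37077.
Unit vector along 020° is (sin 20°, cos 20°) = (0.3420, 0.9397).
Slope in that direction = a·(0.3420) + b·(0.9397) = 0.48890.
Apparent dip = arctan|0.48890| = 26.1° (true dip is 29.0°, so apparent ≤ true as expected).

26.1°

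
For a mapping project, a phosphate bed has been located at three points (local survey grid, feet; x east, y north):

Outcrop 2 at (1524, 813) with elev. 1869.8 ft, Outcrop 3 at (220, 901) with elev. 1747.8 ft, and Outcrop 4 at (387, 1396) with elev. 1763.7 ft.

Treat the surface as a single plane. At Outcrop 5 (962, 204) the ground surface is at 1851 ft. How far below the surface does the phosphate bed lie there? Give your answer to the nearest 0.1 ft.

Let the plane be z = a·x + b·y + c.
Outcrop 3−Outcrop 2: −1304a + 88b = −122;  Outcrop 4−Outcrop 2: −1137a + 583b = −106.1.
Solving gives a = 0.093595, b = 0.000545.
Then c = 1869.8 − a·1524 − b·813 = 1726.72.
At (962, 204): z_contact = 90.04 + 0.11 + 1726.72 = 1816.87 ft.
Depth below ground = 1851 − 1816.87 = 34.1 ft.

34.1 ft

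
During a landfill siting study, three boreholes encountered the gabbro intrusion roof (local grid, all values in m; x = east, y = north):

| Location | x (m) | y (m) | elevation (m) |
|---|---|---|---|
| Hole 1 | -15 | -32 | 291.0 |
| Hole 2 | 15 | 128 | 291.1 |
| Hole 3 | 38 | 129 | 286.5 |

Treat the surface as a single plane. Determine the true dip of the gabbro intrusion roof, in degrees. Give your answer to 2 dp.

11.60°

Let the plane be z = a·x + b·y + c.
Hole 2−Hole 1: 30a + 160b = 0.1;  Hole 3−Hole 1: 53a + 161b = −4.5.
Solving gives a = −0.20167, b = 0.03844.
Gradient magnitude |∇z| = √(a² + b²) = √(0.04067 + 0.00148) = 0.20530.
True dip = arctan(0.20530) = 11.60°, dipping toward E (azimuth ≈ 101°).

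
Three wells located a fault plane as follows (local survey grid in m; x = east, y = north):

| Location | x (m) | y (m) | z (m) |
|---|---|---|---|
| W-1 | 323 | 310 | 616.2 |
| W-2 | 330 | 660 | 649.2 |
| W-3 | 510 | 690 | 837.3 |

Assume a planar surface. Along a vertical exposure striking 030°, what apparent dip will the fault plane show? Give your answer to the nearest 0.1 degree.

30.1°

Let the plane be z = a·x + b·y + c.
W-2−W-1: 7a + 350b = 33;  W-3−W-1: 187a + 380b = 221.1.
Solving gives a = 1.03273, b = 0.07363.
Unit vector along 030° is (sin 30°, cos 30°) = (0.5000, 0.8660).
Slope in that direction = a·(0.5000) + b·(0.8660) = 0.58013.
Apparent dip = arctan|0.58013| = 30.1° (true dip is 46.0°, so apparent ≤ true as expected).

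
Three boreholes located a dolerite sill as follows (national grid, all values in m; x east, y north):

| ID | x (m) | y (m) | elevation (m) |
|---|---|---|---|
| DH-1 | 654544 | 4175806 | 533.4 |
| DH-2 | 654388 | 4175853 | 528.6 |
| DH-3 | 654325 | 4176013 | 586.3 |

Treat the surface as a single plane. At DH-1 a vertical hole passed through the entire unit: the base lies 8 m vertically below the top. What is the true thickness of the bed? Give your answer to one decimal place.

7.3 m

Let the plane be z = a·x + b·y + c.
DH-2−DH-1: −156a + 47b = −4.8;  DH-3−DH-1: −219a + 207b = 52.9.
Solving gives a = 0.15818, b = 0.42291.
|∇z| = √(a²+b²) = 0.45153, so dip δ = arctan(0.45153) = 24.30°.
True thickness = vertical thickness × cos δ = 8 × cos 24.30° = 7.3 m.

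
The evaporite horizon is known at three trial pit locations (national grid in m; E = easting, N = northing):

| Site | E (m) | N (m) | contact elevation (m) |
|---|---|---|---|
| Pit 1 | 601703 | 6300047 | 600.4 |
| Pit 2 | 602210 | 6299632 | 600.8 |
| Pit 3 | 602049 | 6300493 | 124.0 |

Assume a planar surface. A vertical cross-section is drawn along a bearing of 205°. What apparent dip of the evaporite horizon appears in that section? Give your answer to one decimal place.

39.3°

Two edge vectors: Pit 1→Pit 2 = (507, -415, 0.4), Pit 1→Pit 3 = (346, 446, -476.4).
Normal n = (Pit 1→Pit 2) × (Pit 1→Pit 3) = (197527.6, 241673.2, 369712).
So ∂z/∂E = −n_x/n_z = −0.53427 and ∂z/∂N = −n_y/n_z = −0.65368.
Unit vector along 205° is (sin 205°, cos 205°) = (-0.4226, -0.9063).
Slope in that direction = a·(-0.4226) + b·(-0.9063) = 0.81823.
Apparent dip = arctan|0.81823| = 39.3° (true dip is 40.2°, so apparent ≤ true as expected).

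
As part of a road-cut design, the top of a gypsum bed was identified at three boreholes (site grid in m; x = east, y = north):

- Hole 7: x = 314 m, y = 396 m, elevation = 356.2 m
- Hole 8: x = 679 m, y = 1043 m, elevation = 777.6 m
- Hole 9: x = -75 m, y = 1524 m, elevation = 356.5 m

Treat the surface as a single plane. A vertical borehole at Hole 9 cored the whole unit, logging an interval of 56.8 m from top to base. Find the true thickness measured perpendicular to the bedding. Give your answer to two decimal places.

Two edge vectors: Hole 7→Hole 8 = (365, 647, 421.4), Hole 7→Hole 9 = (-389, 1128, 0.3).
Normal n = (Hole 7→Hole 8) × (Hole 7→Hole 9) = (-475145.1, -164034.1, 663403).
So ∂z/∂x = −n_x/n_z = 0.71622 and ∂z/∂y = −n_y/n_z = 0.24726.
|∇z| = √(a²+b²) = 0.75770, so dip δ = arctan(0.75770) = 37.15°.
True thickness = vertical thickness × cos δ = 56.8 × cos 37.15° = 45.27 m.

45.27 m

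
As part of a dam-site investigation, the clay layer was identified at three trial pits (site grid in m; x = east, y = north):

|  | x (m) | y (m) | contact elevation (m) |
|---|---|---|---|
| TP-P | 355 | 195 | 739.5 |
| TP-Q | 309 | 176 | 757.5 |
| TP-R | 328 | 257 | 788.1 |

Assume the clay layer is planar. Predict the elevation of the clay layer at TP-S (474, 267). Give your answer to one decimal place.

Let the plane be z = a·x + b·y + c.
TP-Q−TP-P: −46a − 19b = 18;  TP-R−TP-P: −27a + 62b = 48.6.
Solving gives a = −0.60606, b = 0.51994.
Then c = 739.5 − a·355 − b·195 = 853.26.
At (474, 267): z = −287.3 + 138.8 + 853.26 = 704.8 m.

704.8 m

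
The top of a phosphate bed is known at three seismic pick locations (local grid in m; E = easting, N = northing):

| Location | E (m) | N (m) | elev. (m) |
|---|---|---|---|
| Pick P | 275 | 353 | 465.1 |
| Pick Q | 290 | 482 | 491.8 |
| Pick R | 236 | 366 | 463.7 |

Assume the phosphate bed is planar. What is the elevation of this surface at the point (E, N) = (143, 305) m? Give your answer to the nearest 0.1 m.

Two edge vectors: Pick P→Pick Q = (15, 129, 26.7), Pick P→Pick R = (-39, 13, -1.4).
Normal n = (Pick P→Pick Q) × (Pick P→Pick R) = (-527.7, -1020.3, 5226).
So ∂z/∂E = −n_x/n_z = 0.10098 and ∂z/∂N = −n_y/n_z = 0.19524.
Intercept c from Pick P: 465.1 − 27.77 − 68.92 = 368.41.
At (143, 305): z = 14.4 + 59.5 + 368.41 = 442.4 m.

442.4 m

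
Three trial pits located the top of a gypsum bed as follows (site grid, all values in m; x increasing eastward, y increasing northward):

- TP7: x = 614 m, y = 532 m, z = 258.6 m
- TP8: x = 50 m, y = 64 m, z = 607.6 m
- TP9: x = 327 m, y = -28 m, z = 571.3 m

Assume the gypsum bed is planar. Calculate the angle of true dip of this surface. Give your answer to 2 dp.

26.54°

Let the plane be z = a·x + b·y + c.
TP8−TP7: −564a − 468b = 349;  TP9−TP7: −287a − 560b = 312.7.
Solving gives a = −0.27047, b = −0.41978.
Gradient magnitude |∇z| = √(a² + b²) = √(0.07315 + 0.17621) = 0.49937.
True dip = arctan(0.49937) = 26.54°, dipping toward NNE (azimuth ≈ 033°).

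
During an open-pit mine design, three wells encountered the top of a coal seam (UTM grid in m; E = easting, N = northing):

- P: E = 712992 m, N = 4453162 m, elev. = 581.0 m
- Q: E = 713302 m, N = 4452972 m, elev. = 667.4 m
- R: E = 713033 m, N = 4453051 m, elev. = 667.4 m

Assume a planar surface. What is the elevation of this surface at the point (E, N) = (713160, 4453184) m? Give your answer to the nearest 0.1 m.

Let the plane be z = a·E + b·N + c.
Q−P: 310a − 190b = 86.4;  R−P: 41a − 111b = 86.4.
Solving gives a = −0.256408715, b = −0.873087904.
Then c = 581 − a·712992 − b·4453162 = 4071400.24.
At (713160, 4453184): z = −182860.4 − 3888021.1 + 4071400.24 = 518.7 m.

518.7 m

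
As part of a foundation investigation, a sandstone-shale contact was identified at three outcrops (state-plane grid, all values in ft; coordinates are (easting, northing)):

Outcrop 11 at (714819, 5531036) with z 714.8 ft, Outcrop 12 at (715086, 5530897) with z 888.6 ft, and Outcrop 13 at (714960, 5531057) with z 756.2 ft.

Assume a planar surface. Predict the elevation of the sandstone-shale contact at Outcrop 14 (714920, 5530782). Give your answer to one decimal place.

888.0 ft

Let the plane be z = a·E + b·N + c.
Outcrop 12−Outcrop 11: 267a − 139b = 173.8;  Outcrop 13−Outcrop 11: 141a + 21b = 41.4.
Solving gives a = 0.373101642, b = −0.533682457.
Then c = 714.8 − a·714819 − b·5531036 = 2685831.54.
At (714920, 5530782): z = 266737.8 − 2951681.3 + 2685831.54 = 888.0 ft.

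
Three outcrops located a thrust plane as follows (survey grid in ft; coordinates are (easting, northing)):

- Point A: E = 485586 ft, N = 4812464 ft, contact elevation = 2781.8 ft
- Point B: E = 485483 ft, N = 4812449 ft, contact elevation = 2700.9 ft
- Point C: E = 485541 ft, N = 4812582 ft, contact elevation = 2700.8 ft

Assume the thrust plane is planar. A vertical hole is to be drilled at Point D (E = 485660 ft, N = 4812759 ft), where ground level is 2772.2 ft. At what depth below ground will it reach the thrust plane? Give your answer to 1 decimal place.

36.5 ft

Two edge vectors: Point A→Point B = (-103, -15, -80.9), Point A→Point C = (-45, 118, -81).
Normal n = (Point A→Point B) × (Point A→Point C) = (10761.2, -4702.5, -12829).
So ∂z/∂E = −n_x/n_z = 0.838818302 and ∂z/∂N = −n_y/n_z = −0.366552342.
Intercept c from Point A: 2781.8 − 407318.42 + 1764019.95 = 1359483.33.
At (485660, 4812759): z_contact = 407380.50 − 1764128.08 + 1359483.33 = 2735.74 ft.
Depth below ground = 2772.2 − 2735.74 = 36.5 ft.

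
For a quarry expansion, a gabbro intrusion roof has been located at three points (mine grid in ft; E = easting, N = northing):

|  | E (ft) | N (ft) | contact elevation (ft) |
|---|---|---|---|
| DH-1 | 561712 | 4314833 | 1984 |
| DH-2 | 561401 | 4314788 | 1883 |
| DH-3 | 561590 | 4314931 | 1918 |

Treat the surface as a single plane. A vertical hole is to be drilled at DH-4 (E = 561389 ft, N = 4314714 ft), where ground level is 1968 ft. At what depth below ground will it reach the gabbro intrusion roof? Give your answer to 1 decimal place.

Let the plane be z = a·E + b·N + c.
DH-2−DH-1: −311a − 45b = −101;  DH-3−DH-1: −122a + 98b = −66.
Solving gives a = 0.357762456, b = −0.228091637.
Then c = 1984 − a·561712 − b·4314833 = 785201.86.
At (561389, 4314714): z_contact = 200843.91 − 984150.18 + 785201.86 = 1895.59 ft.
Depth below ground = 1968 − 1895.59 = 72.4 ft.

72.4 ft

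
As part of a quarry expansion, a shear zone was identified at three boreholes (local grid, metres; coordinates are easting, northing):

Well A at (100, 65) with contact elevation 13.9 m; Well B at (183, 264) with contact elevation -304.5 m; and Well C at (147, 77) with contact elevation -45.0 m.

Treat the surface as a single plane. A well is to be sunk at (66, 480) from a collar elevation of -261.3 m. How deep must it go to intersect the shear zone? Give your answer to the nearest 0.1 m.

193.0 m

Let the plane be z = a·easting + b·northing + c.
Well B−Well A: 83a + 199b = −318.4;  Well C−Well A: 47a + 12b = −58.9.
Solving gives a = −0.94535, b = −1.20571.
Then c = 13.9 − a·100 − b·65 = 186.81.
At (66, 480): z_contact = −62.39 − 578.74 + 186.81 = -454.33 m.
Depth below ground = -261.3 − (-454.33) = 193.0 m.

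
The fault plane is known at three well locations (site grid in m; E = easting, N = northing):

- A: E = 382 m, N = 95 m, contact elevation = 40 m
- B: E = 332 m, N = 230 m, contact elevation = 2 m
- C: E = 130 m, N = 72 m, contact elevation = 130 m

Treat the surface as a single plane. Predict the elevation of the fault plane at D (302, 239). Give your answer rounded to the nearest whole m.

8 m

Let the plane be z = a·E + b·N + c.
B−A: −50a + 135b = −38;  C−A: −252a − 23b = 90.
Solving gives a = −0.32061, b = −0.40023.
Then c = 40 − a·382 − b·95 = 200.50.
At (302, 239): z = −96.8 − 95.7 + 200.50 = 8.0 m.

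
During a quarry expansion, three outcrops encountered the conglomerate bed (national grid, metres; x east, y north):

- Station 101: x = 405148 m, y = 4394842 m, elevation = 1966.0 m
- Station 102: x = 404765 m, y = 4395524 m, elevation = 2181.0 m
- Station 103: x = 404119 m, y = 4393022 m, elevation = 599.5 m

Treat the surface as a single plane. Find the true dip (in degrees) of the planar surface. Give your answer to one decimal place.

Two edge vectors: Station 101→Station 102 = (-383, 682, 215), Station 101→Station 103 = (-1029, -1820, -1366.5).
Normal n = (Station 101→Station 102) × (Station 101→Station 103) = (-540653, -744604.5, 1398838).
So ∂z/∂x = −n_x/n_z = 0.38650 and ∂z/∂y = −n_y/n_z = 0.53230.
Gradient magnitude |∇z| = √(a² + b²) = √(0.14938 + 0.28335) = 0.65782.
True dip = arctan(0.65782) = 33.3°, dipping toward SW (azimuth ≈ 216°).

33.3°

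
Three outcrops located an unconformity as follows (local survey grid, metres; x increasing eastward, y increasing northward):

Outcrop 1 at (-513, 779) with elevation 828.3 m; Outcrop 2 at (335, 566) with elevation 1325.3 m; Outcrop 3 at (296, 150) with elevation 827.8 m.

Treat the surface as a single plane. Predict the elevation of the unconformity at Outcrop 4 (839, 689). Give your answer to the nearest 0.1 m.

Two edge vectors: Outcrop 1→Outcrop 2 = (848, -213, 497), Outcrop 1→Outcrop 3 = (809, -629, -0.5).
Normal n = (Outcrop 1→Outcrop 2) × (Outcrop 1→Outcrop 3) = (312719.5, 402497, -361075).
So ∂z/∂x = −n_x/n_z = 0.86608 and ∂z/∂y = −n_y/n_z = 1.11472.
Intercept c from Outcrop 1: 828.3 + 444.30 − 868.37 = 404.23.
At (839, 689): z = 726.6 + 768.0 + 404.23 = 1898.9 m.

1898.9 m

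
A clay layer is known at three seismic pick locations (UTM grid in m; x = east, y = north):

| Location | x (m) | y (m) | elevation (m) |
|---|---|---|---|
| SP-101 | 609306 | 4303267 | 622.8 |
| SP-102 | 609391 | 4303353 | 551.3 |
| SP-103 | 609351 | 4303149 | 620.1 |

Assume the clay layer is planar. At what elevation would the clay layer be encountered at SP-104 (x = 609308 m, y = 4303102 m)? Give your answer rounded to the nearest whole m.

657 m

Let the plane be z = a·x + b·y + c.
SP-102−SP-101: 85a + 86b = −71.5;  SP-103−SP-101: 45a − 118b = −2.7.
Solving gives a = −0.62368345, b = −0.21496403.
Then c = 622.8 − a·609306 − b·4303267 = 1305684.48.
At (609308, 4303102): z = −380015.3 − 925012.1 + 1305684.48 = 657.0 m.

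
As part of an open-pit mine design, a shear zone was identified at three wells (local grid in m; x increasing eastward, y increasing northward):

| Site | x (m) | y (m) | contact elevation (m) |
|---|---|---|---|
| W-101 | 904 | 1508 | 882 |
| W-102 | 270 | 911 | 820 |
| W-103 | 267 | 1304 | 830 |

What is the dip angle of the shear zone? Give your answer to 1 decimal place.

4.4°

Two edge vectors: W-101→W-102 = (-634, -597, -62), W-101→W-103 = (-637, -204, -52).
Normal n = (W-101→W-102) × (W-101→W-103) = (18396, 6526, -250953).
So ∂z/∂x = −n_x/n_z = 0.07330 and ∂z/∂y = −n_y/n_z = 0.02600.
Gradient magnitude |∇z| = √(a² + b²) = √(0.00537 + 0.00068) = 0.07778.
True dip = arctan(0.07778) = 4.4°, dipping toward WSW (azimuth ≈ 250°).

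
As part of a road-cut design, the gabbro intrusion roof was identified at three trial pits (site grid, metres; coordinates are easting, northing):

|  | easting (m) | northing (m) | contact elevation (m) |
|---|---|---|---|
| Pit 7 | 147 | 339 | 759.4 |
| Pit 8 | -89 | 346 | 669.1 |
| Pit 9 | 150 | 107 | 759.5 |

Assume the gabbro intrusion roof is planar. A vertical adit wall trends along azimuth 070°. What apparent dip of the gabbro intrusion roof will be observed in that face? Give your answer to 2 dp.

Two edge vectors: Pit 7→Pit 8 = (-236, 7, -90.3), Pit 7→Pit 9 = (3, -232, 0.1).
Normal n = (Pit 7→Pit 8) × (Pit 7→Pit 9) = (-20948.9, -247.3, 54731).
So ∂z/∂easting = −n_x/n_z = 0.38276 and ∂z/∂northing = −n_y/n_z = 0.00452.
Unit vector along 070° is (sin 70°, cos 70°) = (0.9397, 0.3420).
Slope in that direction = a·(0.9397) + b·(0.3420) = 0.36122.
Apparent dip = arctan|0.36122| = 19.86° (true dip is 20.9°, so apparent ≤ true as expected).

19.86°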